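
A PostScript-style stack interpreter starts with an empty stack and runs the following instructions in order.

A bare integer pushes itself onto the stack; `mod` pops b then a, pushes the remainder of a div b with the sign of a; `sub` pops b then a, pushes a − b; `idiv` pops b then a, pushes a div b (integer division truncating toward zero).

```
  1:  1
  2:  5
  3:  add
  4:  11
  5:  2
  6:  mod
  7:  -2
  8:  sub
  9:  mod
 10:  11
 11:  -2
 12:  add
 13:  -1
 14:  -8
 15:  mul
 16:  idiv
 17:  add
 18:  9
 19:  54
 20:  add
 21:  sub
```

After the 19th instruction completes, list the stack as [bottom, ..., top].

1     [1]
5     [1, 5]
add   [6]
11    [6, 11]
2     [6, 11, 2]
mod   [6, 1]
-2    [6, 1, -2]
sub   [6, 3]
mod   [0]
11    [0, 11]
-2    [0, 11, -2]
add   [0, 9]
-1    [0, 9, -1]
-8    [0, 9, -1, -8]
mul   [0, 9, 8]
idiv  [0, 1]
add   [1]
9     [1, 9]
54    [1, 9, 54]

[1, 9, 54]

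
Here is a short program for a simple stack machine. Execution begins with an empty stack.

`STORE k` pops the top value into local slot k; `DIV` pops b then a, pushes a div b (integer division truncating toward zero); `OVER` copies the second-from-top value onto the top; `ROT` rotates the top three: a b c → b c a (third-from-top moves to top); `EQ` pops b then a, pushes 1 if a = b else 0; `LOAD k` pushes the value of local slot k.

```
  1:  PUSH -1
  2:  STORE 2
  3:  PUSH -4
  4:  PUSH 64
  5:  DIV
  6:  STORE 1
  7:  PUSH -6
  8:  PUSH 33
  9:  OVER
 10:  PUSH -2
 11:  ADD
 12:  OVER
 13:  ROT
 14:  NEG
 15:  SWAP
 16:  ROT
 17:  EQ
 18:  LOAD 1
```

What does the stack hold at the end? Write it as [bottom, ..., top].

[-6, -33, 0, 0]

PUSH -1  -1
STORE 2  (empty)
PUSH -4  -4
PUSH 64  -4 64
DIV      0
STORE 1  (empty)
PUSH -6  -6
PUSH 33  -6 33
OVER     -6 33 -6
PUSH -2  -6 33 -6 -2
ADD      -6 33 -8
OVER     -6 33 -8 33
ROT      -6 -8 33 33
NEG      -6 -8 33 -33
SWAP     -6 -8 -33 33
ROT      -6 -33 33 -8
EQ       -6 -33 0
LOAD 1   -6 -33 0 0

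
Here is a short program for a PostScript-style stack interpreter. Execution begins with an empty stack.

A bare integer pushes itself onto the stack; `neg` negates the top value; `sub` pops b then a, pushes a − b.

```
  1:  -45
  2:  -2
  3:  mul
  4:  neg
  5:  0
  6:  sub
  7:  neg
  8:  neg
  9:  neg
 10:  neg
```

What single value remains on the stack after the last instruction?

-90

-45 : -45
-2  : -45 -2
mul : 90
neg : -90
0   : -90 0
sub : -90
neg : 90
neg : -90
neg : 90
neg : -90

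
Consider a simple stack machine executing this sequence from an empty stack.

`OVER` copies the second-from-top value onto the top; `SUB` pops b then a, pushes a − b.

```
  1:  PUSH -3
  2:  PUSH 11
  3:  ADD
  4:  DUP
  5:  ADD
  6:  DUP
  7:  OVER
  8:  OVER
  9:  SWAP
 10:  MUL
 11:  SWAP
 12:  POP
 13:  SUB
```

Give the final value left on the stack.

-240

PUSH -3 : [-3]
PUSH 11 : [-3, 11]
ADD     : [8]
DUP     : [8, 8]
ADD     : [16]
DUP     : [16, 16]
OVER    : [16, 16, 16]
OVER    : [16, 16, 16, 16]
SWAP    : [16, 16, 16, 16]
MUL     : [16, 16, 256]
SWAP    : [16, 256, 16]
POP     : [16, 256]
SUB     : [-240]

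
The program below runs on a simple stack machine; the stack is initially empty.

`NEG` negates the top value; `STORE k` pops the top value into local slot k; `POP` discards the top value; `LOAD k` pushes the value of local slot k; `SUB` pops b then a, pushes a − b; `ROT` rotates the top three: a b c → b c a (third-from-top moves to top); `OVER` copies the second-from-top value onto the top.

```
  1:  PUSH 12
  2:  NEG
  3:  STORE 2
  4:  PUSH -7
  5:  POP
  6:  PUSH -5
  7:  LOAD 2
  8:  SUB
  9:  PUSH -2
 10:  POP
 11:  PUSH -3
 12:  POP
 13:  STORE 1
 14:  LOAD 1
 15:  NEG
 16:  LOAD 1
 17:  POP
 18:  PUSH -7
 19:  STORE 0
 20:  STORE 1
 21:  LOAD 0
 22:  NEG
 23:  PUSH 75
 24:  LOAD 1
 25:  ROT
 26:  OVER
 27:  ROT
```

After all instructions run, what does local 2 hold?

-12

PUSH 12 : 12
NEG     : -12
STORE 2 : (empty)
PUSH -7 : -7
POP     : (empty)
PUSH -5 : -5
LOAD 2  : -5 -12
SUB     : 7
PUSH -2 : 7 -2
POP     : 7
PUSH -3 : 7 -3
POP     : 7
STORE 1 : (empty)
LOAD 1  : 7
NEG     : -7
LOAD 1  : -7 7
POP     : -7
PUSH -7 : -7 -7
STORE 0 : -7
STORE 1 : (empty)
LOAD 0  : -7
NEG     : 7
PUSH 75 : 7 75
LOAD 1  : 7 75 -7
ROT     : 75 -7 7
OVER    : 75 -7 7 -7
ROT     : 75 7 -7 -7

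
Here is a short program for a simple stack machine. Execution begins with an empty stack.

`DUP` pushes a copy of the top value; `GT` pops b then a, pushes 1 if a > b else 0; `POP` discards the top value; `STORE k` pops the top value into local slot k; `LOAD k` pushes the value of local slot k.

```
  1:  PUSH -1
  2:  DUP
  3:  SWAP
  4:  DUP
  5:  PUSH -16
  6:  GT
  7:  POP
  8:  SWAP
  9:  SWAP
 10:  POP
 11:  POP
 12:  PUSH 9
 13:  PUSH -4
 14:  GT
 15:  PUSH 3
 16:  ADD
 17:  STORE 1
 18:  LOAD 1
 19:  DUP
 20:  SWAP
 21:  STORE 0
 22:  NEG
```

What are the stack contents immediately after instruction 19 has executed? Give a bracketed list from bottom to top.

PUSH -1   -1
DUP       -1 -1
SWAP      -1 -1
DUP       -1 -1 -1
PUSH -16  -1 -1 -1 -16
GT        -1 -1 1
POP       -1 -1
SWAP      -1 -1
SWAP      -1 -1
POP       -1
POP       (empty)
PUSH 9    9
PUSH -4   9 -4
GT        1
PUSH 3    1 3
ADD       4
STORE 1   (empty)
LOAD 1    4
DUP       4 4

[4, 4]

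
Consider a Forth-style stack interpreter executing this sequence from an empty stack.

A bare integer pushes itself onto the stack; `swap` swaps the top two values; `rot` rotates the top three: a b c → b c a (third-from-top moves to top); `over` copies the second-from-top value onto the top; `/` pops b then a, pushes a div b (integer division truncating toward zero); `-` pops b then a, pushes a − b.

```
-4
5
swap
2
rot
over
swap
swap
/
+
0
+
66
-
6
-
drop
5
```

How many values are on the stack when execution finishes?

-4   → [-4]
5    → [-4, 5]
swap → [5, -4]
2    → [5, -4, 2]
rot  → [-4, 2, 5]
over → [-4, 2, 5, 2]
swap → [-4, 2, 2, 5]
swap → [-4, 2, 5, 2]
/    → [-4, 2, 2]
+    → [-4, 4]
0    → [-4, 4, 0]
+    → [-4, 4]
66   → [-4, 4, 66]
-    → [-4, -62]
6    → [-4, -62, 6]
-    → [-4, -68]
drop → [-4]
5    → [-4, 5]

2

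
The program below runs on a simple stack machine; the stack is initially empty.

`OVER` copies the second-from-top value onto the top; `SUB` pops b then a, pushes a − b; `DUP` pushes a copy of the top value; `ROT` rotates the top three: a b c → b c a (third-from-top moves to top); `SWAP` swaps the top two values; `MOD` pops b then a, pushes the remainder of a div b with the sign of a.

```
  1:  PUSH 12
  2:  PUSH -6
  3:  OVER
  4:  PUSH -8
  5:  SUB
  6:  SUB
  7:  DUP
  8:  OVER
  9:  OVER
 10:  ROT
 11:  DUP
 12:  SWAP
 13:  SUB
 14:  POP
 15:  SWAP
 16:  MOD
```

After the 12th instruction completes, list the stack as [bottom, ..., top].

PUSH 12 → 12
PUSH -6 → 12 -6
OVER    → 12 -6 12
PUSH -8 → 12 -6 12 -8
SUB     → 12 -6 20
SUB     → 12 -26
DUP     → 12 -26 -26
OVER    → 12 -26 -26 -26
OVER    → 12 -26 -26 -26 -26
ROT     → 12 -26 -26 -26 -26
DUP     → 12 -26 -26 -26 -26 -26
SWAP    → 12 -26 -26 -26 -26 -26

[12, -26, -26, -26, -26, -26]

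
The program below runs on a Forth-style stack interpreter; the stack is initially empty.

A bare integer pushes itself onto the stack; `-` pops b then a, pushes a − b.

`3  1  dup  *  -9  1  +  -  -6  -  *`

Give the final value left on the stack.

45

3    3
1    3 1
dup  3 1 1
*    3 1
-9   3 1 -9
1    3 1 -9 1
+    3 1 -8
-    3 9
-6   3 9 -6
-    3 15
*    45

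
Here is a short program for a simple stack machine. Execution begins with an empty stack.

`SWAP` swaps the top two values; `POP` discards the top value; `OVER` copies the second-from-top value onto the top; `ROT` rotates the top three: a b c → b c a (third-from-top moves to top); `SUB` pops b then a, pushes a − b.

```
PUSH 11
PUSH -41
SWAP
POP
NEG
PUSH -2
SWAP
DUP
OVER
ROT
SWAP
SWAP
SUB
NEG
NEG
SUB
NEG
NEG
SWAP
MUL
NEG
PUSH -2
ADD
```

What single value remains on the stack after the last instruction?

PUSH 11  : 11
PUSH -41 : 11 -41
SWAP     : -41 11
POP      : -41
NEG      : 41
PUSH -2  : 41 -2
SWAP     : -2 41
DUP      : -2 41 41
OVER     : -2 41 41 41
ROT      : -2 41 41 41
SWAP     : -2 41 41 41
SWAP     : -2 41 41 41
SUB      : -2 41 0
NEG      : -2 41 0
NEG      : -2 41 0
SUB      : -2 41
NEG      : -2 -41
NEG      : -2 41
SWAP     : 41 -2
MUL      : -82
NEG      : 82
PUSH -2  : 82 -2
ADD      : 80

80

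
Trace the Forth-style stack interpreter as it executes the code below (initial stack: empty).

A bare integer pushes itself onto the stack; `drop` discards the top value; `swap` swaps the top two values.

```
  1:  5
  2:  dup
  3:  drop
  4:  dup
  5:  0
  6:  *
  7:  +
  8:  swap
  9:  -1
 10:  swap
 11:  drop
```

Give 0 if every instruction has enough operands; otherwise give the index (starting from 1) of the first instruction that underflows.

5    -> [5]
dup  -> [5, 5]
drop -> [5]
dup  -> [5, 5]
0    -> [5, 5, 0]
*    -> [5, 0]
+    -> [5]
swap  — needs 2 operands, stack has 1 → underflow

8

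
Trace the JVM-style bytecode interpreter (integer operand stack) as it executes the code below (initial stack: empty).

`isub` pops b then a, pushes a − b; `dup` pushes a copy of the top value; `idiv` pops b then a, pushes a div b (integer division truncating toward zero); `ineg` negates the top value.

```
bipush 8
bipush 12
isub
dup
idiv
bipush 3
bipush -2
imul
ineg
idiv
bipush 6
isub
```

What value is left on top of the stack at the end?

-6

bipush 8  → [8]
bipush 12 → [8, 12]
isub      → [-4]
dup       → [-4, -4]
idiv      → [1]
bipush 3  → [1, 3]
bipush -2 → [1, 3, -2]
imul      → [1, -6]
ineg      → [1, 6]
idiv      → [0]
bipush 6  → [0, 6]
isub      → [-6]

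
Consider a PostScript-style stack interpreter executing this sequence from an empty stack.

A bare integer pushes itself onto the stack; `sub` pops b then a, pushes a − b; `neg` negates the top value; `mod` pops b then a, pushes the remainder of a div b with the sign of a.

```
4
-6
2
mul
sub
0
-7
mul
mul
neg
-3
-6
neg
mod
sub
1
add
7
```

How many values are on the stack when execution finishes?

4   -> [4]
-6  -> [4, -6]
2   -> [4, -6, 2]
mul -> [4, -12]
sub -> [16]
0   -> [16, 0]
-7  -> [16, 0, -7]
mul -> [16, 0]
mul -> [0]
neg -> [0]
-3  -> [0, -3]
-6  -> [0, -3, -6]
neg -> [0, -3, 6]
mod -> [0, -3]
sub -> [3]
1   -> [3, 1]
add -> [4]
7   -> [4, 7]

2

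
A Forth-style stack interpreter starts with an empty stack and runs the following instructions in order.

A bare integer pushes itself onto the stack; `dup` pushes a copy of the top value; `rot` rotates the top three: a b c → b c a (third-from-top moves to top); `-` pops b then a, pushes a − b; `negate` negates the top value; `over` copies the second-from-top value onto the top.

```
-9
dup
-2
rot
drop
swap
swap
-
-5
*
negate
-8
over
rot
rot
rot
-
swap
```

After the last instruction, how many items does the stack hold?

-9      [-9]
dup     [-9, -9]
-2      [-9, -9, -2]
rot     [-9, -2, -9]
drop    [-9, -2]
swap    [-2, -9]
swap    [-9, -2]
-       [-7]
-5      [-7, -5]
*       [35]
negate  [-35]
-8      [-35, -8]
over    [-35, -8, -35]
rot     [-8, -35, -35]
rot     [-35, -35, -8]
rot     [-35, -8, -35]
-       [-35, 27]
swap    [27, -35]

2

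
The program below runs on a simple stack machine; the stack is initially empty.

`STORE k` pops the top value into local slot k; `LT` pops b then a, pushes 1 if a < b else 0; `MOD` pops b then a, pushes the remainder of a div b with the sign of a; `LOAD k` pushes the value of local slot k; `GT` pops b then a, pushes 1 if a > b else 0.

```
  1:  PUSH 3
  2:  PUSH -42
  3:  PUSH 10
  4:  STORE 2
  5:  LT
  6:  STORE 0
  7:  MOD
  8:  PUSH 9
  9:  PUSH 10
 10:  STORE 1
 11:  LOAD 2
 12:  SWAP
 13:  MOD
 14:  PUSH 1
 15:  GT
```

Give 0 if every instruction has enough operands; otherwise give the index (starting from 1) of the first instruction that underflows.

PUSH 3    3
PUSH -42  3 -42
PUSH 10   3 -42 10
STORE 2   3 -42
LT        0
STORE 0   (empty)
MOD  — needs 2 operands, stack has 0 → underflow

7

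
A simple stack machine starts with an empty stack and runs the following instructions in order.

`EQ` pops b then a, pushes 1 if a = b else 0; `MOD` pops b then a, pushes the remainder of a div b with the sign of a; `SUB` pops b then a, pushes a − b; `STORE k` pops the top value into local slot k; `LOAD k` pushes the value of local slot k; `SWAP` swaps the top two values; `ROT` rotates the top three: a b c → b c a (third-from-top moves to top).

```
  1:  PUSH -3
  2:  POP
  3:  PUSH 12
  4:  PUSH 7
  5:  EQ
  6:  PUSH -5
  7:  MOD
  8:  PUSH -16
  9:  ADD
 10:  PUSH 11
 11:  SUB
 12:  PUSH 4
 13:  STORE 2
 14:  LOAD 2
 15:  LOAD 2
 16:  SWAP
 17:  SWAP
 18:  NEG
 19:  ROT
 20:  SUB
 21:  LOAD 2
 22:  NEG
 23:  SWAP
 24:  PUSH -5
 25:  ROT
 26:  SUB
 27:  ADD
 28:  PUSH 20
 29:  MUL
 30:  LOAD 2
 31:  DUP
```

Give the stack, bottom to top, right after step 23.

PUSH -3  -> [-3]
POP      -> []
PUSH 12  -> [12]
PUSH 7   -> [12, 7]
EQ       -> [0]
PUSH -5  -> [0, -5]
MOD      -> [0]
PUSH -16 -> [0, -16]
ADD      -> [-16]
PUSH 11  -> [-16, 11]
SUB      -> [-27]
PUSH 4   -> [-27, 4]
STORE 2  -> [-27]
LOAD 2   -> [-27, 4]
LOAD 2   -> [-27, 4, 4]
SWAP     -> [-27, 4, 4]
SWAP     -> [-27, 4, 4]
NEG      -> [-27, 4, -4]
ROT      -> [4, -4, -27]
SUB      -> [4, 23]
LOAD 2   -> [4, 23, 4]
NEG      -> [4, 23, -4]
SWAP     -> [4, -4, 23]

[4, -4, 23]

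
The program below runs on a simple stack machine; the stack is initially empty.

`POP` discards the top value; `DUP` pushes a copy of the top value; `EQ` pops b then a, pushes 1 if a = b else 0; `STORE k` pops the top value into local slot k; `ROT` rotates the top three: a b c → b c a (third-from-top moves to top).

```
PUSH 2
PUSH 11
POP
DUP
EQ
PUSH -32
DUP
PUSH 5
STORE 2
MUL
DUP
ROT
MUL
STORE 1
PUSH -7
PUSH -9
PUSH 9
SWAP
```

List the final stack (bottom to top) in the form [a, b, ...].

[1024, -7, 9, -9]

PUSH 2   -> [2]
PUSH 11  -> [2, 11]
POP      -> [2]
DUP      -> [2, 2]
EQ       -> [1]
PUSH -32 -> [1, -32]
DUP      -> [1, -32, -32]
PUSH 5   -> [1, -32, -32, 5]
STORE 2  -> [1, -32, -32]
MUL      -> [1, 1024]
DUP      -> [1, 1024, 1024]
ROT      -> [1024, 1024, 1]
MUL      -> [1024, 1024]
STORE 1  -> [1024]
PUSH -7  -> [1024, -7]
PUSH -9  -> [1024, -7, -9]
PUSH 9   -> [1024, -7, -9, 9]
SWAP     -> [1024, -7, 9, -9]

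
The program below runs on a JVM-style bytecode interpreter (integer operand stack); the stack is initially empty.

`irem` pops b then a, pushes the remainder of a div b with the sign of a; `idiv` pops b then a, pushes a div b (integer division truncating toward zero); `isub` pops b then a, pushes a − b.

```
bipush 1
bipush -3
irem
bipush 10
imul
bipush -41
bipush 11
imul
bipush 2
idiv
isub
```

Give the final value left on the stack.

235

bipush 1   → 1
bipush -3  → 1 -3
irem       → 1
bipush 10  → 1 10
imul       → 10
bipush -41 → 10 -41
bipush 11  → 10 -41 11
imul       → 10 -451
bipush 2   → 10 -451 2
idiv       → 10 -225
isub       → 235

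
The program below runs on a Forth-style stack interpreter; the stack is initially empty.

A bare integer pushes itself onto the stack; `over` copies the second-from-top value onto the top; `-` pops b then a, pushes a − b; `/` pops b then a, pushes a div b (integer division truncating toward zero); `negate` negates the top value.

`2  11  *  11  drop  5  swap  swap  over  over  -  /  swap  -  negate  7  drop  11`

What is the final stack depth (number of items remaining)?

2

2      : 2
11     : 2 11
*      : 22
11     : 22 11
drop   : 22
5      : 22 5
swap   : 5 22
swap   : 22 5
over   : 22 5 22
over   : 22 5 22 5
-      : 22 5 17
/      : 22 0
swap   : 0 22
-      : -22
negate : 22
7      : 22 7
drop   : 22
11     : 22 11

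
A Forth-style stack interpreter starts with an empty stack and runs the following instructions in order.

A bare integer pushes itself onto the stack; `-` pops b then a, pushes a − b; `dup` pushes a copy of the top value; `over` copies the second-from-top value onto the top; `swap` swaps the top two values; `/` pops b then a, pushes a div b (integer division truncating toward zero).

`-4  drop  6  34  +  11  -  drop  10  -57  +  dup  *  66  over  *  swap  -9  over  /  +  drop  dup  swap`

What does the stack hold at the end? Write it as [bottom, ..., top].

-4   -> -4
drop -> (empty)
6    -> 6
34   -> 6 34
+    -> 40
11   -> 40 11
-    -> 29
drop -> (empty)
10   -> 10
-57  -> 10 -57
+    -> -47
dup  -> -47 -47
*    -> 2209
66   -> 2209 66
over -> 2209 66 2209
*    -> 2209 145794
swap -> 145794 2209
-9   -> 145794 2209 -9
over -> 145794 2209 -9 2209
/    -> 145794 2209 0
+    -> 145794 2209
drop -> 145794
dup  -> 145794 145794
swap -> 145794 145794

[145794, 145794]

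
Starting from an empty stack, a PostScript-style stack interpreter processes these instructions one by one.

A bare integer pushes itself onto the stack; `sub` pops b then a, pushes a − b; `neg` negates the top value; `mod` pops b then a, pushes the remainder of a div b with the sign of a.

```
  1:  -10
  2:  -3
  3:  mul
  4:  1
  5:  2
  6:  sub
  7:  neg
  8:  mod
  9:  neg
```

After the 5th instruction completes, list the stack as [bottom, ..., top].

-10  -10
-3   -10 -3
mul  30
1    30 1
2    30 1 2

[30, 1, 2]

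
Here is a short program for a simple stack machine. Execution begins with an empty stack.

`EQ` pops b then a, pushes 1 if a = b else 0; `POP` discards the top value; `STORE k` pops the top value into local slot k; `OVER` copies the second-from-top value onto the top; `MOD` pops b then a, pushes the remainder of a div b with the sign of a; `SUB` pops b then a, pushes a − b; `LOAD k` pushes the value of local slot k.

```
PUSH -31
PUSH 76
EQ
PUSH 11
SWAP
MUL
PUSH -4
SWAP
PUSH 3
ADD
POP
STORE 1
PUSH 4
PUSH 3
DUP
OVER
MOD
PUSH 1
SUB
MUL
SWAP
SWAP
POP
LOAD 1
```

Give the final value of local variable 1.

-4

PUSH -31 -> -31
PUSH 76  -> -31 76
EQ       -> 0
PUSH 11  -> 0 11
SWAP     -> 11 0
MUL      -> 0
PUSH -4  -> 0 -4
SWAP     -> -4 0
PUSH 3   -> -4 0 3
ADD      -> -4 3
POP      -> -4
STORE 1  -> (empty)
PUSH 4   -> 4
PUSH 3   -> 4 3
DUP      -> 4 3 3
OVER     -> 4 3 3 3
MOD      -> 4 3 0
PUSH 1   -> 4 3 0 1
SUB      -> 4 3 -1
MUL      -> 4 -3
SWAP     -> -3 4
SWAP     -> 4 -3
POP      -> 4
LOAD 1   -> 4 -4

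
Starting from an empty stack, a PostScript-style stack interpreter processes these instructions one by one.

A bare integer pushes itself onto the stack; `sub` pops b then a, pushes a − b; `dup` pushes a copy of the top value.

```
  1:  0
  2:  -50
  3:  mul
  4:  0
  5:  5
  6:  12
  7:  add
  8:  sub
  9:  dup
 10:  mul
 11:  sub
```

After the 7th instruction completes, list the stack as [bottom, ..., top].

0    0
-50  0 -50
mul  0
0    0 0
5    0 0 5
12   0 0 5 12
add  0 0 17

[0, 0, 17]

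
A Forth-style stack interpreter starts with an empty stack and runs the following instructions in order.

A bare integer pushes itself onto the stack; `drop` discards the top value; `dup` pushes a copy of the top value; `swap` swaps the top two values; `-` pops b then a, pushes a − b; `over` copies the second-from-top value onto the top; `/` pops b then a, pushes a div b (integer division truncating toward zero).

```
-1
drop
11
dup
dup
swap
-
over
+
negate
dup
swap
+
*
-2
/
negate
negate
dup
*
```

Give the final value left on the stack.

14641

-1     : [-1]
drop   : []
11     : [11]
dup    : [11, 11]
dup    : [11, 11, 11]
swap   : [11, 11, 11]
-      : [11, 0]
over   : [11, 0, 11]
+      : [11, 11]
negate : [11, -11]
dup    : [11, -11, -11]
swap   : [11, -11, -11]
+      : [11, -22]
*      : [-242]
-2     : [-242, -2]
/      : [121]
negate : [-121]
negate : [121]
dup    : [121, 121]
*      : [14641]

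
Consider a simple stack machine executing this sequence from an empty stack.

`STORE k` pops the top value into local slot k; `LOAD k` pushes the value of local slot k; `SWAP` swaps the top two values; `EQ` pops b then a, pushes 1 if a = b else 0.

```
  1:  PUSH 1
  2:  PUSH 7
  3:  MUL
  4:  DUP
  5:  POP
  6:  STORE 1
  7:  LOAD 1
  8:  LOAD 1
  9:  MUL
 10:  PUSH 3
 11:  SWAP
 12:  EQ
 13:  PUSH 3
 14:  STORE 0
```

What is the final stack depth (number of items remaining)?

PUSH 1  -> [1]
PUSH 7  -> [1, 7]
MUL     -> [7]
DUP     -> [7, 7]
POP     -> [7]
STORE 1 -> []
LOAD 1  -> [7]
LOAD 1  -> [7, 7]
MUL     -> [49]
PUSH 3  -> [49, 3]
SWAP    -> [3, 49]
EQ      -> [0]
PUSH 3  -> [0, 3]
STORE 0 -> [0]

1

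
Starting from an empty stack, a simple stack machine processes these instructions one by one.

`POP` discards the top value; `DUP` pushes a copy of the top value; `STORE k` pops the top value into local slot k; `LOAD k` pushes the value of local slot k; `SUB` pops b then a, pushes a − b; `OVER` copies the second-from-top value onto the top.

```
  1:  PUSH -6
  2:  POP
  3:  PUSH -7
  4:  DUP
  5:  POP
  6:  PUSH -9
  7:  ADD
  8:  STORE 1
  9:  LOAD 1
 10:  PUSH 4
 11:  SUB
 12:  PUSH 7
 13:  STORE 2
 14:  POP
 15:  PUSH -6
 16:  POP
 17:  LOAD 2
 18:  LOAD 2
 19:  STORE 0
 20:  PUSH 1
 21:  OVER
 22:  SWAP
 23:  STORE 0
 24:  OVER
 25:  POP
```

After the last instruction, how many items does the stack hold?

PUSH -6 → [-6]
POP     → []
PUSH -7 → [-7]
DUP     → [-7, -7]
POP     → [-7]
PUSH -9 → [-7, -9]
ADD     → [-16]
STORE 1 → []
LOAD 1  → [-16]
PUSH 4  → [-16, 4]
SUB     → [-20]
PUSH 7  → [-20, 7]
STORE 2 → [-20]
POP     → []
PUSH -6 → [-6]
POP     → []
LOAD 2  → [7]
LOAD 2  → [7, 7]
STORE 0 → [7]
PUSH 1  → [7, 1]
OVER    → [7, 1, 7]
SWAP    → [7, 7, 1]
STORE 0 → [7, 7]
OVER    → [7, 7, 7]
POP     → [7, 7]

2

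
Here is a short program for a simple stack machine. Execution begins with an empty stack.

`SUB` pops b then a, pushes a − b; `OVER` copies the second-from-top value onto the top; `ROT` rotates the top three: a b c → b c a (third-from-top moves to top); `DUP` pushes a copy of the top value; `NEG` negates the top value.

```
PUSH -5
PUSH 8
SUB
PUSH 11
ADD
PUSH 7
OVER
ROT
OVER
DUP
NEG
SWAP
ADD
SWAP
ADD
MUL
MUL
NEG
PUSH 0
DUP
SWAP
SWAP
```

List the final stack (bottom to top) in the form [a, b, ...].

[-28, 0, 0]

PUSH -5  [-5]
PUSH 8   [-5, 8]
SUB      [-13]
PUSH 11  [-13, 11]
ADD      [-2]
PUSH 7   [-2, 7]
OVER     [-2, 7, -2]
ROT      [7, -2, -2]
OVER     [7, -2, -2, -2]
DUP      [7, -2, -2, -2, -2]
NEG      [7, -2, -2, -2, 2]
SWAP     [7, -2, -2, 2, -2]
ADD      [7, -2, -2, 0]
SWAP     [7, -2, 0, -2]
ADD      [7, -2, -2]
MUL      [7, 4]
MUL      [28]
NEG      [-28]
PUSH 0   [-28, 0]
DUP      [-28, 0, 0]
SWAP     [-28, 0, 0]
SWAP     [-28, 0, 0]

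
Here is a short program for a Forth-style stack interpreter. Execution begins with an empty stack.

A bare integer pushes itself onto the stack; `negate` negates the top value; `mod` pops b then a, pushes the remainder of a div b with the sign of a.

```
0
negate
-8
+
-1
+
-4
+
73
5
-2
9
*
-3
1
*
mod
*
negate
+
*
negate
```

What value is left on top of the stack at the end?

949

0      -> [0]
negate -> [0]
-8     -> [0, -8]
+      -> [-8]
-1     -> [-8, -1]
+      -> [-9]
-4     -> [-9, -4]
+      -> [-13]
73     -> [-13, 73]
5      -> [-13, 73, 5]
-2     -> [-13, 73, 5, -2]
9      -> [-13, 73, 5, -2, 9]
*      -> [-13, 73, 5, -18]
-3     -> [-13, 73, 5, -18, -3]
1      -> [-13, 73, 5, -18, -3, 1]
*      -> [-13, 73, 5, -18, -3]
mod    -> [-13, 73, 5, 0]
*      -> [-13, 73, 0]
negate -> [-13, 73, 0]
+      -> [-13, 73]
*      -> [-949]
negate -> [949]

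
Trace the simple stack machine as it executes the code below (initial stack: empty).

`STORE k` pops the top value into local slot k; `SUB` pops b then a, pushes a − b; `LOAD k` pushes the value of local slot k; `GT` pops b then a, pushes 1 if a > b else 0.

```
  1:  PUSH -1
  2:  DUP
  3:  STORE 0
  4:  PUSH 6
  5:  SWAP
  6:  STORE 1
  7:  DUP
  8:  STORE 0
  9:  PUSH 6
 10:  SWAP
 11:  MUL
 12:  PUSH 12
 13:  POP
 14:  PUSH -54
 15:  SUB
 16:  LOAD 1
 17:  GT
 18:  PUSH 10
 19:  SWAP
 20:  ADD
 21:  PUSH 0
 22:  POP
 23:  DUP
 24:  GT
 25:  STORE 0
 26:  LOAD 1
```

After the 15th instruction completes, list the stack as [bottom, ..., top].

[90]

PUSH -1  → [-1]
DUP      → [-1, -1]
STORE 0  → [-1]
PUSH 6   → [-1, 6]
SWAP     → [6, -1]
STORE 1  → [6]
DUP      → [6, 6]
STORE 0  → [6]
PUSH 6   → [6, 6]
SWAP     → [6, 6]
MUL      → [36]
PUSH 12  → [36, 12]
POP      → [36]
PUSH -54 → [36, -54]
SUB      → [90]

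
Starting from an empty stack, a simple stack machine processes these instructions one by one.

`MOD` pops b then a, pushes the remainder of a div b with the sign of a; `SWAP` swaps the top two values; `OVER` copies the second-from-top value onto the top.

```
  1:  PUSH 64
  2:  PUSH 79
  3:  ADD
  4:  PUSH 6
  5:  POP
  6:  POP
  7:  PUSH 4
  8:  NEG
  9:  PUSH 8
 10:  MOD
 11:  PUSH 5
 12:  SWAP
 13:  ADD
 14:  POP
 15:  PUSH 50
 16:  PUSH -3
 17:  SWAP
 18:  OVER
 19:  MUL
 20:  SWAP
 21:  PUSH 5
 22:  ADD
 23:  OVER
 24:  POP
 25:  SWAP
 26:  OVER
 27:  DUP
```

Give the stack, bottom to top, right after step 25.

[2, -150]

PUSH 64 : [64]
PUSH 79 : [64, 79]
ADD     : [143]
PUSH 6  : [143, 6]
POP     : [143]
POP     : []
PUSH 4  : [4]
NEG     : [-4]
PUSH 8  : [-4, 8]
MOD     : [-4]
PUSH 5  : [-4, 5]
SWAP    : [5, -4]
ADD     : [1]
POP     : []
PUSH 50 : [50]
PUSH -3 : [50, -3]
SWAP    : [-3, 50]
OVER    : [-3, 50, -3]
MUL     : [-3, -150]
SWAP    : [-150, -3]
PUSH 5  : [-150, -3, 5]
ADD     : [-150, 2]
OVER    : [-150, 2, -150]
POP     : [-150, 2]
SWAP    : [2, -150]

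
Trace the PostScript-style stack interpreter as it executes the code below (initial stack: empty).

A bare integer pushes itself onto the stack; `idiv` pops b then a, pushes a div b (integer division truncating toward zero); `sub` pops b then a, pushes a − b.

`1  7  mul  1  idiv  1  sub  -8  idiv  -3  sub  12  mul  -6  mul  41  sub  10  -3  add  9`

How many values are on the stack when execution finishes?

1     1
7     1 7
mul   7
1     7 1
idiv  7
1     7 1
sub   6
-8    6 -8
idiv  0
-3    0 -3
sub   3
12    3 12
mul   36
-6    36 -6
mul   -216
41    -216 41
sub   -257
10    -257 10
-3    -257 10 -3
add   -257 7
9     -257 7 9

3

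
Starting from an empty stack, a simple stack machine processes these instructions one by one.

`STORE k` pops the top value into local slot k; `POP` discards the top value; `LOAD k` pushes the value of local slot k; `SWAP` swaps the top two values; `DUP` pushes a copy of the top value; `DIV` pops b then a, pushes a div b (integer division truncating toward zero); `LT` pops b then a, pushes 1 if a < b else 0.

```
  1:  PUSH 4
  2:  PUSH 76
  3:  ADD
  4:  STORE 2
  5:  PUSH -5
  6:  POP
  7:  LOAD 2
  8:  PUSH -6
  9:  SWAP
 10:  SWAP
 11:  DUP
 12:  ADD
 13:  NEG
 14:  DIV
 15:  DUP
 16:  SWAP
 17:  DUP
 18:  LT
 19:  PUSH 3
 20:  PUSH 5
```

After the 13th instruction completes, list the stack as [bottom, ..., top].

PUSH 4  → 4
PUSH 76 → 4 76
ADD     → 80
STORE 2 → (empty)
PUSH -5 → -5
POP     → (empty)
LOAD 2  → 80
PUSH -6 → 80 -6
SWAP    → -6 80
SWAP    → 80 -6
DUP     → 80 -6 -6
ADD     → 80 -12
NEG     → 80 12

[80, 12]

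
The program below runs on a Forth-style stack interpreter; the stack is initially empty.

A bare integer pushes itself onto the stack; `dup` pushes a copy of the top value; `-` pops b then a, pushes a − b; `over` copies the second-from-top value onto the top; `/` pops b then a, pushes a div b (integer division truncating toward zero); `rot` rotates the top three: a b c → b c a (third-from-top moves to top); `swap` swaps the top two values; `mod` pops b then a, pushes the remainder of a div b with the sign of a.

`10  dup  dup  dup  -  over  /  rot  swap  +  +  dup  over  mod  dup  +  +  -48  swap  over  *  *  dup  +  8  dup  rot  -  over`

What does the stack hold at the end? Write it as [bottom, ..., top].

10   → [10]
dup  → [10, 10]
dup  → [10, 10, 10]
dup  → [10, 10, 10, 10]
-    → [10, 10, 0]
over → [10, 10, 0, 10]
/    → [10, 10, 0]
rot  → [10, 0, 10]
swap → [10, 10, 0]
+    → [10, 10]
+    → [20]
dup  → [20, 20]
over → [20, 20, 20]
mod  → [20, 0]
dup  → [20, 0, 0]
+    → [20, 0]
+    → [20]
-48  → [20, -48]
swap → [-48, 20]
over → [-48, 20, -48]
*    → [-48, -960]
*    → [46080]
dup  → [46080, 46080]
+    → [92160]
8    → [92160, 8]
dup  → [92160, 8, 8]
rot  → [8, 8, 92160]
-    → [8, -92152]
over → [8, -92152, 8]

[8, -92152, 8]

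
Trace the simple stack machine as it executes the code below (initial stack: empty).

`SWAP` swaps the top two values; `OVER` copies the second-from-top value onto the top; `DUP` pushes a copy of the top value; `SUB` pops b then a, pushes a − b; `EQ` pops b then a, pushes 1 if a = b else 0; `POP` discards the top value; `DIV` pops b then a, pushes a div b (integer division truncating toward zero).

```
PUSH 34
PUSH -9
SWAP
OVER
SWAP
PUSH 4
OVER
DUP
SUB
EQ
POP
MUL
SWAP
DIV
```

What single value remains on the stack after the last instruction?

34

PUSH 34  [34]
PUSH -9  [34, -9]
SWAP     [-9, 34]
OVER     [-9, 34, -9]
SWAP     [-9, -9, 34]
PUSH 4   [-9, -9, 34, 4]
OVER     [-9, -9, 34, 4, 34]
DUP      [-9, -9, 34, 4, 34, 34]
SUB      [-9, -9, 34, 4, 0]
EQ       [-9, -9, 34, 0]
POP      [-9, -9, 34]
MUL      [-9, -306]
SWAP     [-306, -9]
DIV      [34]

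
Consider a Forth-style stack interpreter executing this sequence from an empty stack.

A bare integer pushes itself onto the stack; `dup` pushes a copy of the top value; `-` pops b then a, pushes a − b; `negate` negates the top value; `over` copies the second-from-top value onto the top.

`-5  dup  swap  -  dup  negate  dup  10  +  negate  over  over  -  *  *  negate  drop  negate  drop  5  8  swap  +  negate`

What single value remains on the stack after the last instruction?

-5     → [-5]
dup    → [-5, -5]
swap   → [-5, -5]
-      → [0]
dup    → [0, 0]
negate → [0, 0]
dup    → [0, 0, 0]
10     → [0, 0, 0, 10]
+      → [0, 0, 10]
negate → [0, 0, -10]
over   → [0, 0, -10, 0]
over   → [0, 0, -10, 0, -10]
-      → [0, 0, -10, 10]
*      → [0, 0, -100]
*      → [0, 0]
negate → [0, 0]
drop   → [0]
negate → [0]
drop   → []
5      → [5]
8      → [5, 8]
swap   → [8, 5]
+      → [13]
negate → [-13]

-13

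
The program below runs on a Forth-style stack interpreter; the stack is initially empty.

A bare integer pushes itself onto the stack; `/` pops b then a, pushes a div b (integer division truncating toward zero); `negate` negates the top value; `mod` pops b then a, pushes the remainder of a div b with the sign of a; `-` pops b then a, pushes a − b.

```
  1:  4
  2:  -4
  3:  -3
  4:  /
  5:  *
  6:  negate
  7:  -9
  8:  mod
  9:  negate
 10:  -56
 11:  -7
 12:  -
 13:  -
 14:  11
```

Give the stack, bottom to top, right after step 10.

[4, -56]

4       [4]
-4      [4, -4]
-3      [4, -4, -3]
/       [4, 1]
*       [4]
negate  [-4]
-9      [-4, -9]
mod     [-4]
negate  [4]
-56     [4, -56]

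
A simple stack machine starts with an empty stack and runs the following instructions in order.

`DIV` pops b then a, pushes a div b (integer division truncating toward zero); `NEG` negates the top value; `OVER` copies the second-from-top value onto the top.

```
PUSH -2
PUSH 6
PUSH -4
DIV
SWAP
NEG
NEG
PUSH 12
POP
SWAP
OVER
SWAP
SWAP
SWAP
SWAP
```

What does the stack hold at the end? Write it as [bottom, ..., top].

[-2, -1, -2]

PUSH -2 → -2
PUSH 6  → -2 6
PUSH -4 → -2 6 -4
DIV     → -2 -1
SWAP    → -1 -2
NEG     → -1 2
NEG     → -1 -2
PUSH 12 → -1 -2 12
POP     → -1 -2
SWAP    → -2 -1
OVER    → -2 -1 -2
SWAP    → -2 -2 -1
SWAP    → -2 -1 -2
SWAP    → -2 -2 -1
SWAP    → -2 -1 -2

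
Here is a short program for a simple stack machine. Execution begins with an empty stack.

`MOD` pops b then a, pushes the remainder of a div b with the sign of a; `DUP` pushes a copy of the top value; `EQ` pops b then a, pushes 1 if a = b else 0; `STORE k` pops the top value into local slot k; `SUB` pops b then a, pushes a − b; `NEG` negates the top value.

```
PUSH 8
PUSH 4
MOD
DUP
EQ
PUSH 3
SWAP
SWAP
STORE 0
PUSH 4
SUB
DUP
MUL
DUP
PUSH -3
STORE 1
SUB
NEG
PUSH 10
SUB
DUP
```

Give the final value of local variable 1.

-3

PUSH 8  : [8]
PUSH 4  : [8, 4]
MOD     : [0]
DUP     : [0, 0]
EQ      : [1]
PUSH 3  : [1, 3]
SWAP    : [3, 1]
SWAP    : [1, 3]
STORE 0 : [1]
PUSH 4  : [1, 4]
SUB     : [-3]
DUP     : [-3, -3]
MUL     : [9]
DUP     : [9, 9]
PUSH -3 : [9, 9, -3]
STORE 1 : [9, 9]
SUB     : [0]
NEG     : [0]
PUSH 10 : [0, 10]
SUB     : [-10]
DUP     : [-10, -10]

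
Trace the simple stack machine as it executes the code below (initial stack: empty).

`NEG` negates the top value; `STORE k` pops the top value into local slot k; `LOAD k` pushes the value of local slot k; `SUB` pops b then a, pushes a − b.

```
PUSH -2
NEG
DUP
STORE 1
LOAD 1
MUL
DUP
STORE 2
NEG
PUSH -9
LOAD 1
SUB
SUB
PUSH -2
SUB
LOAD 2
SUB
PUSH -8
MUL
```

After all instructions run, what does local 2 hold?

PUSH -2 -> [-2]
NEG     -> [2]
DUP     -> [2, 2]
STORE 1 -> [2]
LOAD 1  -> [2, 2]
MUL     -> [4]
DUP     -> [4, 4]
STORE 2 -> [4]
NEG     -> [-4]
PUSH -9 -> [-4, -9]
LOAD 1  -> [-4, -9, 2]
SUB     -> [-4, -11]
SUB     -> [7]
PUSH -2 -> [7, -2]
SUB     -> [9]
LOAD 2  -> [9, 4]
SUB     -> [5]
PUSH -8 -> [5, -8]
MUL     -> [-40]

4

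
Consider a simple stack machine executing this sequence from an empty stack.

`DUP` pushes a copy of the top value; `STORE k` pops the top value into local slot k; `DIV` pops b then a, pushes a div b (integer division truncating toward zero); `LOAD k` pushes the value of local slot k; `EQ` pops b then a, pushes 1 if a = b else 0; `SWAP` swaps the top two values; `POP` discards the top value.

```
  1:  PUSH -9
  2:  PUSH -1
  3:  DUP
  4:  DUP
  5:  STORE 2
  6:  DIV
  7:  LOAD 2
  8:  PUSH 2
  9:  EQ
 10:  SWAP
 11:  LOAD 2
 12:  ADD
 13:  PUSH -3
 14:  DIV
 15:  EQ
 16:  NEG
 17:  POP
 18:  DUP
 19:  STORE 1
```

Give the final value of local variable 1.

-9

PUSH -9  -9
PUSH -1  -9 -1
DUP      -9 -1 -1
DUP      -9 -1 -1 -1
STORE 2  -9 -1 -1
DIV      -9 1
LOAD 2   -9 1 -1
PUSH 2   -9 1 -1 2
EQ       -9 1 0
SWAP     -9 0 1
LOAD 2   -9 0 1 -1
ADD      -9 0 0
PUSH -3  -9 0 0 -3
DIV      -9 0 0
EQ       -9 1
NEG      -9 -1
POP      -9
DUP      -9 -9
STORE 1  -9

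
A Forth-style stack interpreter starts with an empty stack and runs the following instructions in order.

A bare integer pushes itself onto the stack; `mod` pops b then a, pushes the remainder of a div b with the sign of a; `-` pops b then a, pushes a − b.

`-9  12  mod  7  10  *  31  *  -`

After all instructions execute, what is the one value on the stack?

-2179

-9  → [-9]
12  → [-9, 12]
mod → [-9]
7   → [-9, 7]
10  → [-9, 7, 10]
*   → [-9, 70]
31  → [-9, 70, 31]
*   → [-9, 2170]
-   → [-2179]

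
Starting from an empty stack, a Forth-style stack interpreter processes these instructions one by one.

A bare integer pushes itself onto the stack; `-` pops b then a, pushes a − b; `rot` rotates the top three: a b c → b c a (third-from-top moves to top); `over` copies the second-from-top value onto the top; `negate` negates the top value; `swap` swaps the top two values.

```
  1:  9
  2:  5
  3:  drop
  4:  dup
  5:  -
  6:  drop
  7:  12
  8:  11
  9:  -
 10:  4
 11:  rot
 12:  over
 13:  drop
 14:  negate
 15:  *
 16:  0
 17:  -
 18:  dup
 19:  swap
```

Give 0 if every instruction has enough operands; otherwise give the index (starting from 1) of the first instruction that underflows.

9    → 9
5    → 9 5
drop → 9
dup  → 9 9
-    → 0
drop → (empty)
12   → 12
11   → 12 11
-    → 1
4    → 1 4
rot  — needs 3 operands, stack has 2 → underflow

11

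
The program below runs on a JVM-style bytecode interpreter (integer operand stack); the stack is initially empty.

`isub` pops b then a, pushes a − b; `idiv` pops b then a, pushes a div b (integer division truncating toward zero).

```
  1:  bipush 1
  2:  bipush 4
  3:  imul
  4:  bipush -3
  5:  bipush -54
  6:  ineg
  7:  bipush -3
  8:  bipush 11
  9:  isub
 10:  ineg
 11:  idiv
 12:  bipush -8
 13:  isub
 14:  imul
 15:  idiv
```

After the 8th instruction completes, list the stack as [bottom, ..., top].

bipush 1   → 1
bipush 4   → 1 4
imul       → 4
bipush -3  → 4 -3
bipush -54 → 4 -3 -54
ineg       → 4 -3 54
bipush -3  → 4 -3 54 -3
bipush 11  → 4 -3 54 -3 11

[4, -3, 54, -3, 11]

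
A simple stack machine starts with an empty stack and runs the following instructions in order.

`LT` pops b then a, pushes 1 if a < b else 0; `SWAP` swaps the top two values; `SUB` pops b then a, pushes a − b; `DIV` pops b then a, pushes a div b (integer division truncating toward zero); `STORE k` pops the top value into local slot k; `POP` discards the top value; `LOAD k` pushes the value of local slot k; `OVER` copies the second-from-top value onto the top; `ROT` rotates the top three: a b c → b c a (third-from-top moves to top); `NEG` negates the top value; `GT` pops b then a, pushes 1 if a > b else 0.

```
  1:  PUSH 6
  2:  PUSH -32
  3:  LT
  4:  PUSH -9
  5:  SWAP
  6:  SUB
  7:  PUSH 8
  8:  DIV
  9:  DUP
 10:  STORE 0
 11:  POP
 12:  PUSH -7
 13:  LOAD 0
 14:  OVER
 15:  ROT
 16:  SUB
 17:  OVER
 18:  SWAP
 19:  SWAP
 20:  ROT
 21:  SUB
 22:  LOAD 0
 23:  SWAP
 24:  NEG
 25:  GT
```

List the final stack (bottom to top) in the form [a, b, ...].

[0, 0]

PUSH 6    6
PUSH -32  6 -32
LT        0
PUSH -9   0 -9
SWAP      -9 0
SUB       -9
PUSH 8    -9 8
DIV       -1
DUP       -1 -1
STORE 0   -1
POP       (empty)
PUSH -7   -7
LOAD 0    -7 -1
OVER      -7 -1 -7
ROT       -1 -7 -7
SUB       -1 0
OVER      -1 0 -1
SWAP      -1 -1 0
SWAP      -1 0 -1
ROT       0 -1 -1
SUB       0 0
LOAD 0    0 0 -1
SWAP      0 -1 0
NEG       0 -1 0
GT        0 0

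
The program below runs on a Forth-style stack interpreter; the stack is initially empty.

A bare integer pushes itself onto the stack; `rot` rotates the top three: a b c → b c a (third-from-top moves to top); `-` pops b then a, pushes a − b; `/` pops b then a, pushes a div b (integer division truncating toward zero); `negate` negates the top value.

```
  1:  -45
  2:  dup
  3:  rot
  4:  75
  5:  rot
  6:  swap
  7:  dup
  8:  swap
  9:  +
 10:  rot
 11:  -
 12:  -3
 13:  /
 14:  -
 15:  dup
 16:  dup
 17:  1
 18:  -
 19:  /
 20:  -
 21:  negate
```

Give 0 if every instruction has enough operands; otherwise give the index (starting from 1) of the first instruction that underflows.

3

-45 -> [-45]
dup -> [-45, -45]
rot  — needs 3 operands, stack has 2 → underflow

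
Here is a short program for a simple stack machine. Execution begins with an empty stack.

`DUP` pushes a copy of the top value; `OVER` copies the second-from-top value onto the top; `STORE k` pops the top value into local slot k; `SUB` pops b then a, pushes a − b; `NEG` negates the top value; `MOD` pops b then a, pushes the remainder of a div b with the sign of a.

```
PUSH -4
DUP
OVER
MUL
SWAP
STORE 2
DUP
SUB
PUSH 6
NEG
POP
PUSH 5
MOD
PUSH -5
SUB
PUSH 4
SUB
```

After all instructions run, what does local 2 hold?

-4

PUSH -4 : [-4]
DUP     : [-4, -4]
OVER    : [-4, -4, -4]
MUL     : [-4, 16]
SWAP    : [16, -4]
STORE 2 : [16]
DUP     : [16, 16]
SUB     : [0]
PUSH 6  : [0, 6]
NEG     : [0, -6]
POP     : [0]
PUSH 5  : [0, 5]
MOD     : [0]
PUSH -5 : [0, -5]
SUB     : [5]
PUSH 4  : [5, 4]
SUB     : [1]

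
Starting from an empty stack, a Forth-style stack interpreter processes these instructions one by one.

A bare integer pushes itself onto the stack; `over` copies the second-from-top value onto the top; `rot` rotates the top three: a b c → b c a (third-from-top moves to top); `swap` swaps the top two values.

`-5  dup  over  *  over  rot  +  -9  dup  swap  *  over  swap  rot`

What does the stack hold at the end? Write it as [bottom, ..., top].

-5    -5
dup   -5 -5
over  -5 -5 -5
*     -5 25
over  -5 25 -5
rot   25 -5 -5
+     25 -10
-9    25 -10 -9
dup   25 -10 -9 -9
swap  25 -10 -9 -9
*     25 -10 81
over  25 -10 81 -10
swap  25 -10 -10 81
rot   25 -10 81 -10

[25, -10, 81, -10]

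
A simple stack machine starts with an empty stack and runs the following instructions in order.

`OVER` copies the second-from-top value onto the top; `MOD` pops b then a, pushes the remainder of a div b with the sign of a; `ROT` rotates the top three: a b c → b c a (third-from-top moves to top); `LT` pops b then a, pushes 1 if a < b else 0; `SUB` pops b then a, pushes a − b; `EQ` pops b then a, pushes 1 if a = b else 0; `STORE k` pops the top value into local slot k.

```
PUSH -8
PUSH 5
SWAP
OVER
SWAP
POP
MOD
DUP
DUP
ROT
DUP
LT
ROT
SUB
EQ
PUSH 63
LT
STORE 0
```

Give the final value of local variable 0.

PUSH -8 → [-8]
PUSH 5  → [-8, 5]
SWAP    → [5, -8]
OVER    → [5, -8, 5]
SWAP    → [5, 5, -8]
POP     → [5, 5]
MOD     → [0]
DUP     → [0, 0]
DUP     → [0, 0, 0]
ROT     → [0, 0, 0]
DUP     → [0, 0, 0, 0]
LT      → [0, 0, 0]
ROT     → [0, 0, 0]
SUB     → [0, 0]
EQ      → [1]
PUSH 63 → [1, 63]
LT      → [1]
STORE 0 → []

1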